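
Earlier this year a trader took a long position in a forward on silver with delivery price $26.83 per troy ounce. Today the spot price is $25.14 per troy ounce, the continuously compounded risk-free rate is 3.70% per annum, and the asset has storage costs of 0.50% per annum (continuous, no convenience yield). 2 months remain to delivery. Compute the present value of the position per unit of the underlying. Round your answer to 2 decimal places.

Current fair forward for the remaining 2 months: F = S·e^((r + u)·T), (r + u) = 0.0370 + 0.0050 = 0.0420
F = 25.14 · e^(0.0420 × 2/12) = 25.14 × 1.007025 = 25.3166
Value of long forward = (F − K)·e^(−rT) = (25.3166 − 26.83) · e^(−0.0370·2/12)
= -1.5134 × 0.993852 = -1.50

-$1.50 per troy ounce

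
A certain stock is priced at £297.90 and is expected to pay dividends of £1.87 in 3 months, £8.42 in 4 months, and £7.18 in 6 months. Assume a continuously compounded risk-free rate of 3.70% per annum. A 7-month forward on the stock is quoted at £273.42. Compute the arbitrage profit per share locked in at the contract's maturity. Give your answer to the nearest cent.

£13.39 per share

PV(dividends) I = 1.87·e^(−0.0370·3/12) + 8.42·e^(−0.0370·4/12) + 7.18·e^(−0.0370·6/12) = 17.2180
Fair forward F* = (S − I)·e^(rT) = (297.90 − 17.2180)·e^0.021583 = 280.6820 × 1.021818 = 286.8059
Market £273.42 < fair 286.8059: forward underpriced → reverse cash-and-carry (short the stock, invest proceeds at r, pay the dividends, go long the forward).
Profit at T = |F_mkt − F*| = |273.42 − 286.8059| = £13.39 per share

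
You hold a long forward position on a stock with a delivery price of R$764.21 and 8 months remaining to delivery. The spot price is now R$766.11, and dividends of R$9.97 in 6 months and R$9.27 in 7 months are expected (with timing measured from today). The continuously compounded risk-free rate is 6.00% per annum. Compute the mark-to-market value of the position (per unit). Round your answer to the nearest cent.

R$13.24

PV(remaining dividends) I = 9.97·e^(−0.0600·6/12) + 9.27·e^(−0.0600·7/12) = 18.6265
Current forward F = (S − I)·e^(rT) = (766.11 − 18.6265)·e^(0.0600·8/12) = 747.4835 × 1.040811 = 777.9890
Value (long) = (F − K)·e^(−rT) = (777.9890 − 764.21) × 0.960789 = 13.2387
Value = R$13.24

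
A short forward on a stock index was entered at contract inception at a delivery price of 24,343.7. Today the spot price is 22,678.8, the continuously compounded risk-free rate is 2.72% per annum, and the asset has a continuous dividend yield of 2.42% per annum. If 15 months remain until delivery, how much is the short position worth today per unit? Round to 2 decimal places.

Current fair forward for the remaining 15 months: F = S·e^((r − q)·T), (r − q) = 0.0272 − 0.0242 = 0.0030
F = 22678.8 · e^(0.0030 × 15/12) = 22678.8 × 1.00375704 = 22764.0052
Value of long forward = (F − K)·e^(−rT) = (22764.0052 − 24343.7) · e^(−0.0272·15/12)
= -1579.6948 × 0.96657150 = -1526.89
Short position value = −(long value) = 1526.89

1526.89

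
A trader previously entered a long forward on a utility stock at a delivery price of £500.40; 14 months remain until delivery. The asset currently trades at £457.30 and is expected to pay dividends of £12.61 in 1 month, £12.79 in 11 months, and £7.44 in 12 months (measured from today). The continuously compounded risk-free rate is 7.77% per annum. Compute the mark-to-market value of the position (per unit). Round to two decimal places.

-£31.06

PV(remaining dividends) I = 12.61·e^(−0.0777·1/12) + 12.79·e^(−0.0777·11/12) + 7.44·e^(−0.0777·12/12) = 31.3231
Current forward F = (S − I)·e^(rT) = (457.30 − 31.3231)·e^(0.0777·14/12) = 425.9769 × 1.094886 = 466.3961
Value (long) = (F − K)·e^(−rT) = (466.3961 − 500.40) × 0.913337 = -31.0570
Value = -£31.06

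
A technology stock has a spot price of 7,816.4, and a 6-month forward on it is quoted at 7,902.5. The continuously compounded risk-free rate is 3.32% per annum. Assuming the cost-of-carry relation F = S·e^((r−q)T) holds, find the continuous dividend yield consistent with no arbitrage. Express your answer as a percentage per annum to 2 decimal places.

1.13%

From F = S·e^((r−q)T): (r − q) = ln(F/S)/T
ln(7902.5/7816.4) = ln(1.011015) = 0.010955
(r − q) = 0.010955 / (6/12) = 0.021910
q = r − ln(F/S)/T = 0.0332 − 0.021910 = 0.011290
q = 1.13%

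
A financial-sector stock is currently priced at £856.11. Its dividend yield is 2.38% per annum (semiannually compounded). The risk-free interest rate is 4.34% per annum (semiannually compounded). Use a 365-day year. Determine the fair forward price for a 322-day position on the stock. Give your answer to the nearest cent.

£870.79

F = S · (1+r/2)^(2T) / (1+q/2)^(2T)
= 856.11 × 1.038604 / 1.021092 = 856.11 × 1.017150
F = £870.79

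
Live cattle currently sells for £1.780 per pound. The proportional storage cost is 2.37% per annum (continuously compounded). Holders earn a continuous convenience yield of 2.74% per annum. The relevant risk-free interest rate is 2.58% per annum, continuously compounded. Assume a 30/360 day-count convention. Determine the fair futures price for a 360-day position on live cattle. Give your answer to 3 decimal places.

Net carry = r + u − y = 0.0258 + 0.0237 − 0.0274 = 0.0221
F = S·e^((r+u−y)T) = 1.780 · e^(0.0221 × 360/360) = 1.780 · e^0.022100
= 1.780 × 1.022346 = £1.820 per pound

£1.820 per pound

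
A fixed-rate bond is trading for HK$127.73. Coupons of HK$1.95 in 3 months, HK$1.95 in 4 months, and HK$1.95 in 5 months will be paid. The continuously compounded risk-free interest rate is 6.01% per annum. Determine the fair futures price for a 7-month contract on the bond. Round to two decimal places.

PV(coupons) I = 1.95·e^(−0.0601·3/12) + 1.95·e^(−0.0601·4/12) + 1.95·e^(−0.0601·5/12)
I = 1.9209 + 1.9113 + 1.9018 = 5.7340
F = (S − I)·e^(rT) = (127.73 − 5.7340) · e^(0.0601·7/12)
= 121.9960 · e^0.035058 = 121.9960 × 1.035680 = HK$126.35

HK$126.35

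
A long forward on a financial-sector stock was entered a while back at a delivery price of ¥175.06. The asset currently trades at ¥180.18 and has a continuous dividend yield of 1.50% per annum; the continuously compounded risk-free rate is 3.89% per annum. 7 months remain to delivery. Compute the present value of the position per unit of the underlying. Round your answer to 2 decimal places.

Current fair forward for the remaining 7 months: F = S·e^((r − q)·T), (r − q) = 0.0389 − 0.0150 = 0.0239
F = 180.18 · e^(0.0239 × 7/12) = 180.18 × 1.014039 = 182.7095
Value of long forward = (F − K)·e^(−rT) = (182.7095 − 175.06) · e^(−0.0389·7/12)
= 7.6495 × 0.977564 = 7.48

¥7.48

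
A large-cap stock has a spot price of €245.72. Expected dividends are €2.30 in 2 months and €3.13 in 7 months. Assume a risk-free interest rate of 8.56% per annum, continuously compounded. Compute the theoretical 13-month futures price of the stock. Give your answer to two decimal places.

PV(dividends) I = 2.30·e^(−0.0856·2/12) + 3.13·e^(−0.0856·7/12)
I = 2.2674 + 2.9775 = 5.2449
F = (S − I)·e^(rT) = (245.72 − 5.2449) · e^(0.0856·13/12)
= 240.4751 · e^0.092733 = 240.4751 × 1.097169 = €263.84

€263.84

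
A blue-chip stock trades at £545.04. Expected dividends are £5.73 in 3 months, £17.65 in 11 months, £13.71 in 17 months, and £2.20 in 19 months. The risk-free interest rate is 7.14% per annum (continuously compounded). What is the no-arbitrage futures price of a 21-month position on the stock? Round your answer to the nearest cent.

PV(dividends) I = 5.73·e^(−0.0714·3/12) + 17.65·e^(−0.0714·11/12) + 13.71·e^(−0.0714·17/12) + 2.20·e^(−0.0714·19/12)
I = 5.6286 + 16.5318 + 12.3911 + 1.9648 = 36.5163
F = (S − I)·e^(rT) = (545.04 − 36.5163) · e^(0.0714·21/12)
= 508.5237 · e^0.124950 = 508.5237 × 1.133092 = £576.20

£576.20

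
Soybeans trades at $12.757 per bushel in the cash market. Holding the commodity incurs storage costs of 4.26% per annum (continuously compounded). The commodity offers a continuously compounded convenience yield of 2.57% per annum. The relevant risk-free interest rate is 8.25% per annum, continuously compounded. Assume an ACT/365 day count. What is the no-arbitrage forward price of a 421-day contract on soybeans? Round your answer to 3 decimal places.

Net carry = r + u − y = 0.0825 + 0.0426 − 0.0257 = 0.0994
F = S·e^((r+u−y)T) = 12.757 · e^(0.0994 × 421/365) = 12.757 · e^0.114650
= 12.757 × 1.121481 = $14.307 per bushel

$14.307 per bushel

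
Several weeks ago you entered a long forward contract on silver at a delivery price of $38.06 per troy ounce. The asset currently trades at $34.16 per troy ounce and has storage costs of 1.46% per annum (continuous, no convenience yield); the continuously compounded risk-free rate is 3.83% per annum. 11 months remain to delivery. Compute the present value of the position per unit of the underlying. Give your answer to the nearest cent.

-$2.13 per troy ounce

Current fair forward for the remaining 11 months: F = S·e^((r + u)·T), (r + u) = 0.0383 + 0.0146 = 0.0529
F = 34.16 · e^(0.0529 × 11/12) = 34.16 × 1.049687 = 35.8573
Value of long forward = (F − K)·e^(−rT) = (35.8573 − 38.06) · e^(−0.0383·11/12)
= -2.2027 × 0.965501 = -2.13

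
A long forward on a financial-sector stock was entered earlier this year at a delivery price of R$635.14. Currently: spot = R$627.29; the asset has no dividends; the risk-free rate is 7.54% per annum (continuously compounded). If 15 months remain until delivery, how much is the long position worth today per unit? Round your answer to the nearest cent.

R$49.28

Current fair forward for the remaining 15 months: F = S·e^(r·T), r = 0.0754
F = 627.29 · e^(0.0754 × 15/12) = 627.29 × 1.098834 = 689.2876
Value of long forward = (F − K)·e^(−rT) = (689.2876 − 635.14) · e^(−0.0754·15/12)
= 54.1476 × 0.910055 = 49.28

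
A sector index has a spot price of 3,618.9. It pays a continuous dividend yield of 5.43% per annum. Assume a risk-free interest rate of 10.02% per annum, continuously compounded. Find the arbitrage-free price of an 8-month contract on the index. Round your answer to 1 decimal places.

F = S·e^((r − q)T) = 3618.9 · e^((0.1002 − 0.0543) × 8/12)
= 3618.9 · e^0.030600 = 3618.9 × 1.031073
F = 3,731.4

3,731.4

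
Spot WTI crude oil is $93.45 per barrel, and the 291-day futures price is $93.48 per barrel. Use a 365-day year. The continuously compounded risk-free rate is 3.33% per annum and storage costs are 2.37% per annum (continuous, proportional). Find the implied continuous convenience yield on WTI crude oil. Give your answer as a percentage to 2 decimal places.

5.66%

F = S·e^((r+u−y)T) ⇒ (r+u−y) = ln(F/S)/T
ln(93.48/93.45) = 0.000321; /T ⇒ 0.000403
y = r + u − ln(F/S)/T = 0.0333 + 0.0237 − 0.000403 = 0.056597
y = 5.66%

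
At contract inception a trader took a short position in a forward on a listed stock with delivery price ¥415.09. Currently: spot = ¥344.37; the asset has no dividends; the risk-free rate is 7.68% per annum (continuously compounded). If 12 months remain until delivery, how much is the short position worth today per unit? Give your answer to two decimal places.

¥40.03

Current fair forward for the remaining 12 months: F = S·e^(r·T), r = 0.0768
F = 344.37 · e^(0.0768 × 12/12) = 344.37 × 1.079826 = 371.8597
Value of long forward = (F − K)·e^(−rT) = (371.8597 − 415.09) · e^(−0.0768·12/12)
= -43.2303 × 0.926075 = -40.03
Short position value = −(long value) = ¥40.03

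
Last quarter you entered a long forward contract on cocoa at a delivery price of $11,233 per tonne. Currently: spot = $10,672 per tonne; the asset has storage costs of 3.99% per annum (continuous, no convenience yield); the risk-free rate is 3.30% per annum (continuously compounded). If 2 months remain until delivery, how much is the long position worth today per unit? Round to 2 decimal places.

-$428.18 per tonne

Current fair forward for the remaining 2 months: F = S·e^((r + u)·T), (r + u) = 0.0330 + 0.0399 = 0.0729
F = 10672 · e^(0.0729 × 2/12) = 10672 × 1.01222411 = 10802.4557
Value of long forward = (F − K)·e^(−rT) = (10802.4557 − 11233) · e^(−0.0330·2/12)
= -430.5443 × 0.99451510 = -428.18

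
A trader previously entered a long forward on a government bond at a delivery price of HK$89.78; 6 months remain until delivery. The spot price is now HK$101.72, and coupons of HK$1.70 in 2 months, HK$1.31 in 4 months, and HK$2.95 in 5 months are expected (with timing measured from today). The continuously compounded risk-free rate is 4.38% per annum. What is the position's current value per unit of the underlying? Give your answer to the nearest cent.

HK$8.01

PV(remaining coupons) I = 1.70·e^(−0.0438·2/12) + 1.31·e^(−0.0438·4/12) + 2.95·e^(−0.0438·5/12) = 5.8753
Current forward F = (S − I)·e^(rT) = (101.72 − 5.8753)·e^(0.0438·6/12) = 95.8447 × 1.022142 = 97.9669
Value (long) = (F − K)·e^(−rT) = (97.9669 − 89.78) × 0.978338 = 8.0096
Value = HK$8.01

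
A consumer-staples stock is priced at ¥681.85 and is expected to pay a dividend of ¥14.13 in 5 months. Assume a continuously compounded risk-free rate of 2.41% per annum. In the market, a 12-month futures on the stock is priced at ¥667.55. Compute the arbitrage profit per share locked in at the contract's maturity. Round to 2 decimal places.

PV(dividends) I = 14.13·e^(−0.0241·5/12) = 13.9888
Fair futures F* = (S − I)·e^(rT) = (681.85 − 13.9888)·e^0.024100 = 667.8612 × 1.024393 = 684.1523
Market ¥667.55 < fair 684.1523: forward underpriced → reverse cash-and-carry (short the stock, invest proceeds at r, pay the dividends, go long the forward).
Profit at T = |F_mkt − F*| = |667.55 − 684.1523| = ¥16.60 per share

¥16.60 per share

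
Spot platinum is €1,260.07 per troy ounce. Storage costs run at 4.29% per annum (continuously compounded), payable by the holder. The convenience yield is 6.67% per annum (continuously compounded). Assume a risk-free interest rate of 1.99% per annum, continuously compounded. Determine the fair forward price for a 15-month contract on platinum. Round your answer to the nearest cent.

€1,253.94 per troy ounce

Net carry = r + u − y = 0.0199 + 0.0429 − 0.0667 = -0.0039
F = S·e^((r+u−y)T) = 1260.07 · e^(-0.0039 × 15/12) = 1260.07 · e^-0.00487500
= 1260.07 × 0.99513686 = €1,253.94 per troy ounce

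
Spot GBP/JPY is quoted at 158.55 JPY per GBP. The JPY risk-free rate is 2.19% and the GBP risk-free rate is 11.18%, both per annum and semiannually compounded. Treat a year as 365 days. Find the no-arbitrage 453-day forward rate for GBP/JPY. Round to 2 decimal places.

142.32

By covered interest parity, F = S · (1+r_JPY/2)^(2T) / (1+r_GBP/2)^(2T)
= 158.55 × 1.027401 / 1.144554 = 158.55 × 0.897643
F = 142.32 JPY per GBP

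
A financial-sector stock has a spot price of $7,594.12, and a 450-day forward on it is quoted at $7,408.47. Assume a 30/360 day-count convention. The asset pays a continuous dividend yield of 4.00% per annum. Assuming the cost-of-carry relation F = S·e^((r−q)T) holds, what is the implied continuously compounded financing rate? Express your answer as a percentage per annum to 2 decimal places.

2.02%

From F = S·e^((r−q)T): (r − q) = ln(F/S)/T
ln(7408.47/7594.12) = ln(0.975553) = -0.024751
(r − q) = -0.024751 / (450/360) = -0.019801
r = ln(F/S)/T + q = -0.019801 + 0.0400 = 0.020199
r = 2.02%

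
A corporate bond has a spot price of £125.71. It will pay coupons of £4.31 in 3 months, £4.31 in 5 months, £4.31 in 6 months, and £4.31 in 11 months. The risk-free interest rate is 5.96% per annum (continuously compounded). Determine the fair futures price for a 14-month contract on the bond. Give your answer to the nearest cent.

PV(coupons) I = 4.31·e^(−0.0596·3/12) + 4.31·e^(−0.0596·5/12) + 4.31·e^(−0.0596·6/12) + 4.31·e^(−0.0596·11/12)
I = 4.2463 + 4.2043 + 4.1835 + 4.0808 = 16.7149
F = (S − I)·e^(rT) = (125.71 − 16.7149) · e^(0.0596·14/12)
= 108.9951 · e^0.069533 = 108.9951 × 1.072007 = £116.84

£116.84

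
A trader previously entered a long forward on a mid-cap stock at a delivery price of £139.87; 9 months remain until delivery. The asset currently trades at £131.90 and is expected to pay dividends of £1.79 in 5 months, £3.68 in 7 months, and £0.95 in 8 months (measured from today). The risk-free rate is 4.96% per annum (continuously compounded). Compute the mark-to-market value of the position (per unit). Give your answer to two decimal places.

PV(remaining dividends) I = 1.79·e^(−0.0496·5/12) + 3.68·e^(−0.0496·7/12) + 0.95·e^(−0.0496·8/12) = 6.2475
Current forward F = (S − I)·e^(rT) = (131.90 − 6.2475)·e^(0.0496·9/12) = 125.6525 × 1.037901 = 130.4149
Value (long) = (F − K)·e^(−rT) = (130.4149 − 139.87) × 0.963483 = -9.1098
Value = -£9.11

-£9.11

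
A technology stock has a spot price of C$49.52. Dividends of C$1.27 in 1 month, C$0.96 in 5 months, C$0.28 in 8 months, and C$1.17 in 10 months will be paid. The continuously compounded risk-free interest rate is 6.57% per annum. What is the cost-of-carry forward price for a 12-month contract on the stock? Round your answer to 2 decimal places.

C$49.07

PV(dividends) I = 1.27·e^(−0.0657·1/12) + 0.96·e^(−0.0657·5/12) + 0.28·e^(−0.0657·8/12) + 1.17·e^(−0.0657·10/12)
I = 1.2631 + 0.9341 + 0.2680 + 1.1077 = 3.5729
F = (S − I)·e^(rT) = (49.52 − 3.5729) · e^(0.0657·12/12)
= 45.9471 · e^0.065700 = 45.9471 × 1.067906 = C$49.07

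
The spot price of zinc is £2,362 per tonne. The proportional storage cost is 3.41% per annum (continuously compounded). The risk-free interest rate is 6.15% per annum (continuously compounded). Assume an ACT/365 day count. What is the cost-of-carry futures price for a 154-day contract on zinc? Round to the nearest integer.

Net carry = r + u − y = 0.0615 + 0.0341 − 0.0000 = 0.0956
F = S·e^((r+u−y)T) = 2362 · e^(0.0956 × 154/365) = 2362 · e^0.040335
= 2362 × 1.041160 = £2,459 per tonne

£2,459 per tonne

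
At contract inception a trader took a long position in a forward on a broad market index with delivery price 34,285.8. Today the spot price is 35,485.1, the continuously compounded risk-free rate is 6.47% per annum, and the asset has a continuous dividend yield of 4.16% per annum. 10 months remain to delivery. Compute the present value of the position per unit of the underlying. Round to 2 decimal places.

Current fair forward for the remaining 10 months: F = S·e^((r − q)·T), (r − q) = 0.0647 − 0.0416 = 0.0231
F = 35485.1 · e^(0.0231 × 10/12) = 35485.1 × 1.01943648 = 36174.8054
Value of long forward = (F − K)·e^(−rT) = (36174.8054 − 34285.8) · e^(−0.0647·10/12)
= 1889.0054 × 0.94751106 = 1789.85

1789.85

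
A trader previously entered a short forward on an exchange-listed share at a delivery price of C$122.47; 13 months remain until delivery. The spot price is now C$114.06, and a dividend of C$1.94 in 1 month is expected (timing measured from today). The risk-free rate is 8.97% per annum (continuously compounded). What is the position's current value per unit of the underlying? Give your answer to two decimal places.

PV(remaining dividends) I = 1.94·e^(−0.0897·1/12) = 1.9256
Current forward F = (S − I)·e^(rT) = (114.06 − 1.9256)·e^(0.0897·13/12) = 112.1344 × 1.102053 = 123.5781
Value (long) = (F − K)·e^(−rT) = (123.5781 − 122.47) × 0.907397 = 1.0055
Short position value = −(long value) = -C$1.01

-C$1.01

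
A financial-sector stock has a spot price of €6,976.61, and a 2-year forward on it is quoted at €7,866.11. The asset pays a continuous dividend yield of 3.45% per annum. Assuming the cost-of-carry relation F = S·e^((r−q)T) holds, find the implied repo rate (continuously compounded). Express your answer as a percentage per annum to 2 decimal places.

9.45%

From F = S·e^((r−q)T): (r − q) = ln(F/S)/T
ln(7866.11/6976.61) = ln(1.127497) = 0.120000
(r − q) = 0.120000 / (2) = 0.060000
r = ln(F/S)/T + q = 0.060000 + 0.0345 = 0.094500
r = 9.45%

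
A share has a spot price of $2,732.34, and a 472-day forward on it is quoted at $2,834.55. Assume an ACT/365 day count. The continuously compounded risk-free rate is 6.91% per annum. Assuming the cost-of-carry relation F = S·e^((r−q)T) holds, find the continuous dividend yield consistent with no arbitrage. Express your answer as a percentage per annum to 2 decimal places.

4.07%

From F = S·e^((r−q)T): (r − q) = ln(F/S)/T
ln(2834.55/2732.34) = ln(1.037407) = 0.036724
(r − q) = 0.036724 / (472/365) = 0.028399
q = r − ln(F/S)/T = 0.0691 − 0.028399 = 0.040701
q = 4.07%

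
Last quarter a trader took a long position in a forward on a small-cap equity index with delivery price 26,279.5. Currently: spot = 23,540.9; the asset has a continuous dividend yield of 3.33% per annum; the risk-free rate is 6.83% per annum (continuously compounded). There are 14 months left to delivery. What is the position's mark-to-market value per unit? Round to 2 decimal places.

-1622.85

Current fair forward for the remaining 14 months: F = S·e^((r − q)·T), (r − q) = 0.0683 − 0.0333 = 0.0350
F = 23540.9 · e^(0.0350 × 14/12) = 23540.9 × 1.04167848 = 24522.0489
Value of long forward = (F − K)·e^(−rT) = (24522.0489 − 26279.5) · e^(−0.0683·14/12)
= -1757.4511 × 0.92340871 = -1622.85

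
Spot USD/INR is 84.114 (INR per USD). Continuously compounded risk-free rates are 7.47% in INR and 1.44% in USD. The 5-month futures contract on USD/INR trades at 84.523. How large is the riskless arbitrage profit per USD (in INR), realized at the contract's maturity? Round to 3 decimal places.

Fair futures: F* = S·e^(carry·T), with carry = (r_INR − r_USD) = 0.0747 − 0.0144 = 0.0603
F* = 84.114 · e^(0.0603 × 5/12) = 84.114 · e^0.025125 = 84.114 × 1.025443 = 86.2541
Market 84.523 < fair 86.2541: forward underpriced → reverse cash-and-carry (short spot, go long the forward).
At maturity, profit = |F_mkt − F*| = |84.523 − 86.2541| = 1.731 per USD (in INR)

1.731 per USD (in INR)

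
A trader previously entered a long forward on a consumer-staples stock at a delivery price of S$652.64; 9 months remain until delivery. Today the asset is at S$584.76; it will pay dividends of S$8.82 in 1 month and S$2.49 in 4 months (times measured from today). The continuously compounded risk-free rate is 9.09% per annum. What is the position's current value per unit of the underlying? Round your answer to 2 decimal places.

-S$36.04

PV(remaining dividends) I = 8.82·e^(−0.0909·1/12) + 2.49·e^(−0.0909·4/12) = 11.1691
Current forward F = (S − I)·e^(rT) = (584.76 − 11.1691)·e^(0.0909·9/12) = 573.5909 × 1.070553 = 614.0595
Value (long) = (F − K)·e^(−rT) = (614.0595 − 652.64) × 0.934097 = -36.0379
Value = -S$36.04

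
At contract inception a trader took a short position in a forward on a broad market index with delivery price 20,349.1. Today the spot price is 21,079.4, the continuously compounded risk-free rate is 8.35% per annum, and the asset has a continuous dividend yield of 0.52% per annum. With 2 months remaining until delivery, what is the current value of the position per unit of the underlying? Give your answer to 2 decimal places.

-993.27

Current fair forward for the remaining 2 months: F = S·e^((r − q)·T), (r − q) = 0.0835 − 0.0052 = 0.0783
F = 21079.4 · e^(0.0783 × 2/12) = 21079.4 × 1.01313552 = 21356.2889
Value of long forward = (F − K)·e^(−rT) = (21356.2889 − 20349.1) · e^(−0.0835·2/12)
= 1007.1889 × 0.98617972 = 993.27
Short position value = −(long value) = -993.27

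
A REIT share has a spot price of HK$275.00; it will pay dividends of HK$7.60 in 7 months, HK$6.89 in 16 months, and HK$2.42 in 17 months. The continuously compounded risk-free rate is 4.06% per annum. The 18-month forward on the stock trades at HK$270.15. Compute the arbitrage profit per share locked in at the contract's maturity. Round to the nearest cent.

PV(dividends) I = 7.60·e^(−0.0406·7/12) + 6.89·e^(−0.0406·16/12) + 2.42·e^(−0.0406·17/12) = 16.2338
Fair forward F* = (S − I)·e^(rT) = (275.00 − 16.2338)·e^0.060900 = 258.7662 × 1.062793 = 275.0149
Market HK$270.15 < fair 275.0149: forward underpriced → reverse cash-and-carry (short the stock, invest proceeds at r, pay the dividends, go long the forward).
Profit at T = |F_mkt − F*| = |270.15 − 275.0149| = HK$4.86 per share

HK$4.86 per share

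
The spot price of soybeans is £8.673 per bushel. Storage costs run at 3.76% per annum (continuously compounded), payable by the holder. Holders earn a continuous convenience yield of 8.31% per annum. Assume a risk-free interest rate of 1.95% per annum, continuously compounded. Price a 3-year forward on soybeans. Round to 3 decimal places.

Net carry = r + u − y = 0.0195 + 0.0376 − 0.0831 = -0.0260
F = S·e^((r+u−y)T) = 8.673 · e^(-0.0260 × 3) = 8.673 · e^-0.078000
= 8.673 × 0.924964 = £8.022 per bushel

£8.022 per bushel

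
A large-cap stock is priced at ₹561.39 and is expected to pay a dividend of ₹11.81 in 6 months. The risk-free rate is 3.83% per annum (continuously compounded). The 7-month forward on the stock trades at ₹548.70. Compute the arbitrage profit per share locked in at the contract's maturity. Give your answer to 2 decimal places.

₹13.53 per share

PV(dividends) I = 11.81·e^(−0.0383·6/12) = 11.5860
Fair forward F* = (S − I)·e^(rT) = (561.39 − 11.5860)·e^0.022342 = 549.8040 × 1.022593 = 562.2257
Market ₹548.70 < fair 562.2257: forward underpriced → reverse cash-and-carry (short the stock, invest proceeds at r, pay the dividends, go long the forward).
Profit at T = |F_mkt − F*| = |548.70 − 562.2257| = ₹13.53 per share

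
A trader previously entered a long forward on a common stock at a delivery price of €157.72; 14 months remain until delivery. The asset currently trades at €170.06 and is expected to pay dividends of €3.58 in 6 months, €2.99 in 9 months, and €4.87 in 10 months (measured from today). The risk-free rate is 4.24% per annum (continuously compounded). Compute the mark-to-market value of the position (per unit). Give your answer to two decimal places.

€8.85

PV(remaining dividends) I = 3.58·e^(−0.0424·6/12) + 2.99·e^(−0.0424·9/12) + 4.87·e^(−0.0424·10/12) = 11.1022
Current forward F = (S − I)·e^(rT) = (170.06 − 11.1022)·e^(0.0424·14/12) = 158.9578 × 1.050711 = 167.0187
Value (long) = (F − K)·e^(−rT) = (167.0187 − 157.72) × 0.951737 = 8.8499
Value = €8.85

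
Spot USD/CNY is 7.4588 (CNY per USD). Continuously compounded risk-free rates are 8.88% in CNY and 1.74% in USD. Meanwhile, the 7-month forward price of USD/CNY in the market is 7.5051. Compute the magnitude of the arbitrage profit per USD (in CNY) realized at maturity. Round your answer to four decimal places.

0.2709 per USD (in CNY)

Fair forward: F* = S·e^(carry·T), with carry = (r_CNY − r_USD) = 0.0888 − 0.0174 = 0.0714
F* = 7.4588 · e^(0.0714 × 7/12) = 7.4588 · e^0.041650 = 7.4588 × 1.042530 = 7.7760
Market 7.5051 < fair 7.7760: forward underpriced → reverse cash-and-carry (short spot, go long the forward).
At maturity, profit = |F_mkt − F*| = |7.5051 − 7.7760| = 0.2709 per USD (in CNY)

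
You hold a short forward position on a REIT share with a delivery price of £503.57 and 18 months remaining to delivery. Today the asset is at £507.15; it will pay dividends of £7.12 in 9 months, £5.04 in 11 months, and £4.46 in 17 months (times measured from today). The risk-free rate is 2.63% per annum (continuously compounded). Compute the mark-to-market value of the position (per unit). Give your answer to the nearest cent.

-£6.86

PV(remaining dividends) I = 7.12·e^(−0.0263·9/12) + 5.04·e^(−0.0263·11/12) + 4.46·e^(−0.0263·17/12) = 16.1978
Current forward F = (S − I)·e^(rT) = (507.15 − 16.1978)·e^(0.0263·18/12) = 490.9522 × 1.040238 = 510.7071
Value (long) = (F − K)·e^(−rT) = (510.7071 − 503.57) × 0.961318 = 6.8610
Short position value = −(long value) = -£6.86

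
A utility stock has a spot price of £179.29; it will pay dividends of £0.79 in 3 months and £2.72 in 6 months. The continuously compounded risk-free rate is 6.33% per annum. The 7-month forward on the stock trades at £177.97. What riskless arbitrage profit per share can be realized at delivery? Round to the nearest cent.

£4.52 per share

PV(dividends) I = 0.79·e^(−0.0633·3/12) + 2.72·e^(−0.0633·6/12) = 3.4129
Fair forward F* = (S − I)·e^(rT) = (179.29 − 3.4129)·e^0.036925 = 175.8771 × 1.037615 = 182.4927
Market £177.97 < fair 182.4927: forward underpriced → reverse cash-and-carry (short the stock, invest proceeds at r, pay the dividends, go long the forward).
Profit at T = |F_mkt − F*| = |177.97 − 182.4927| = £4.52 per share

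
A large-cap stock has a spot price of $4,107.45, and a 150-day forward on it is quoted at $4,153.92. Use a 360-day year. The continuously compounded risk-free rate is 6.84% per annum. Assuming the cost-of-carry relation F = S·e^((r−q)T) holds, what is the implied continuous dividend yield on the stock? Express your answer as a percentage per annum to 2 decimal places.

From F = S·e^((r−q)T): (r − q) = ln(F/S)/T
ln(4153.92/4107.45) = ln(1.011314) = 0.011250
(r − q) = 0.011250 / (150/360) = 0.027000
q = r − ln(F/S)/T = 0.0684 − 0.027000 = 0.041400
q = 4.14%

4.14%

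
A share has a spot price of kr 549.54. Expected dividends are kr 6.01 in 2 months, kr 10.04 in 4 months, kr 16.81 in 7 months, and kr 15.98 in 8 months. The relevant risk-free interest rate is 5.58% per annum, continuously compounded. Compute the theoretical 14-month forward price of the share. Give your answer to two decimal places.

kr 535.83

PV(dividends) I = 6.01·e^(−0.0558·2/12) + 10.04·e^(−0.0558·4/12) + 16.81·e^(−0.0558·7/12) + 15.98·e^(−0.0558·8/12)
I = 5.9544 + 9.8550 + 16.2716 + 15.3965 = 47.4775
F = (S − I)·e^(rT) = (549.54 − 47.4775) · e^(0.0558·14/12)
= 502.0625 · e^0.065100 = 502.0625 × 1.067266 = kr 535.83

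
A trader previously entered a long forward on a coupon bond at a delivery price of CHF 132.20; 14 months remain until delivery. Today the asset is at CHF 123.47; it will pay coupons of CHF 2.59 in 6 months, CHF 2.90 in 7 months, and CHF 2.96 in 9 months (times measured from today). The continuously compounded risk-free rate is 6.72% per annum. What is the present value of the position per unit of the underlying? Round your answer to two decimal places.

PV(remaining coupons) I = 2.59·e^(−0.0672·6/12) + 2.90·e^(−0.0672·7/12) + 2.96·e^(−0.0672·9/12) = 8.1075
Current forward F = (S − I)·e^(rT) = (123.47 − 8.1075)·e^(0.0672·14/12) = 115.3625 × 1.081555 = 124.7709
Value (long) = (F − K)·e^(−rT) = (124.7709 − 132.20) × 0.924595 = -6.8689
Value = -CHF 6.87

-CHF 6.87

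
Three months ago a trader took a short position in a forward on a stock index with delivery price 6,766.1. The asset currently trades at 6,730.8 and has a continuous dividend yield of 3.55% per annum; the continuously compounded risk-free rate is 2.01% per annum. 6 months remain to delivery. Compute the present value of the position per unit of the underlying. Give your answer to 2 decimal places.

86.06

Current fair forward for the remaining 6 months: F = S·e^((r − q)·T), (r − q) = 0.0201 − 0.0355 = -0.0154
F = 6730.8 · e^(-0.0154 × 6/12) = 6730.8 × 0.99232957 = 6679.1719
Value of long forward = (F − K)·e^(−rT) = (6679.1719 − 6766.1) · e^(−0.0201·6/12)
= -86.9281 × 0.99000033 = -86.06
Short position value = −(long value) = 86.06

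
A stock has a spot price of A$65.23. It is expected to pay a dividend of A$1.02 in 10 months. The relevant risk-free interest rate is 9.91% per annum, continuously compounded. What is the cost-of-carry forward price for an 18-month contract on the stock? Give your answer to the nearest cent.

PV(dividends) I = 1.02·e^(−0.0991·10/12)
I = 0.9391
F = (S − I)·e^(rT) = (65.23 − 0.9391) · e^(0.0991·18/12)
= 64.2909 · e^0.148650 = 64.2909 × 1.160267 = A$74.59

A$74.59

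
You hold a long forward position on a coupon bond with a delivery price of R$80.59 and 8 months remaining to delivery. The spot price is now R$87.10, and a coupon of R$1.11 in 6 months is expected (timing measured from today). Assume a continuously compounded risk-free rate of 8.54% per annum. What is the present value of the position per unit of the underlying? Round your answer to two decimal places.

PV(remaining coupons) I = 1.11·e^(−0.0854·6/12) = 1.0636
Current forward F = (S − I)·e^(rT) = (87.10 − 1.0636)·e^(0.0854·8/12) = 86.0364 × 1.058585 = 91.0768
Value (long) = (F − K)·e^(−rT) = (91.0768 − 80.59) × 0.944657 = 9.9064
Value = R$9.91

R$9.91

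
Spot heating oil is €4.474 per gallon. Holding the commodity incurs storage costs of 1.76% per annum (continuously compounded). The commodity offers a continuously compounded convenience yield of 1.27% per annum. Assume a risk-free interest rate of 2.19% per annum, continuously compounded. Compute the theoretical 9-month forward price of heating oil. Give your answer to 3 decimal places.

Net carry = r + u − y = 0.0219 + 0.0176 − 0.0127 = 0.0268
F = S·e^((r+u−y)T) = 4.474 · e^(0.0268 × 9/12) = 4.474 · e^0.020100
= 4.474 × 1.020303 = €4.565 per gallon

€4.565 per gallon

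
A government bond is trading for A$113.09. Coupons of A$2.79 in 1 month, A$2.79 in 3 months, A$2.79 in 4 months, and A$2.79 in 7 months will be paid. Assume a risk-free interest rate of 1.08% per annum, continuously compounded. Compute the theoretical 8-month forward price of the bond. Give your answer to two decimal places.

A$102.70

PV(coupons) I = 2.79·e^(−0.0108·1/12) + 2.79·e^(−0.0108·3/12) + 2.79·e^(−0.0108·4/12) + 2.79·e^(−0.0108·7/12)
I = 2.7875 + 2.7825 + 2.7800 + 2.7725 = 11.1225
F = (S − I)·e^(rT) = (113.09 − 11.1225) · e^(0.0108·8/12)
= 101.9675 · e^0.007200 = 101.9675 × 1.007226 = A$102.70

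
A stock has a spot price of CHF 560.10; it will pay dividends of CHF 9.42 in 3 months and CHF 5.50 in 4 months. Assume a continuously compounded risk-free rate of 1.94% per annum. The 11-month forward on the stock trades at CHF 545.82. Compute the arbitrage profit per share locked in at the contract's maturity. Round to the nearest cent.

CHF 9.22 per share

PV(dividends) I = 9.42·e^(−0.0194·3/12) + 5.50·e^(−0.0194·4/12) = 14.8390
Fair forward F* = (S − I)·e^(rT) = (560.10 − 14.8390)·e^0.017783 = 545.2610 × 1.017942 = 555.0441
Market CHF 545.82 < fair 555.0441: forward underpriced → reverse cash-and-carry (short the stock, invest proceeds at r, pay the dividends, go long the forward).
Profit at T = |F_mkt − F*| = |545.82 − 555.0441| = CHF 9.22 per share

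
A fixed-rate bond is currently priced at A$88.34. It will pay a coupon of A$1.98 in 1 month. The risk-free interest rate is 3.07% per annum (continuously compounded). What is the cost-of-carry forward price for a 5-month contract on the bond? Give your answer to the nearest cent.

PV(coupons) I = 1.98·e^(−0.0307·1/12)
I = 1.9749
F = (S − I)·e^(rT) = (88.34 − 1.9749) · e^(0.0307·5/12)
= 86.3651 · e^0.012792 = 86.3651 × 1.012874 = A$87.48

A$87.48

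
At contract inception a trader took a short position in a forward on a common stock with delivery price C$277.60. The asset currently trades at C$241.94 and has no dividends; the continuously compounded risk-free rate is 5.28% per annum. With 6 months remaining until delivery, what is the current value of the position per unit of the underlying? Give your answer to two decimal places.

Current fair forward for the remaining 6 months: F = S·e^(r·T), r = 0.0528
F = 241.94 · e^(0.0528 × 6/12) = 241.94 × 1.026752 = 248.4124
Value of long forward = (F − K)·e^(−rT) = (248.4124 − 277.60) · e^(−0.0528·6/12)
= -29.1876 × 0.973945 = -28.43
Short position value = −(long value) = C$28.43

C$28.43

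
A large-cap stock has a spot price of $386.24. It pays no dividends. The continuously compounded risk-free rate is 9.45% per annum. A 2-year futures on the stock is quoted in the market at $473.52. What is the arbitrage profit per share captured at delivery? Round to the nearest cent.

Fair futures: F* = S·e^(carry·T), with carry = r = 0.0945
F* = 386.24 · e^(0.0945 × 2) = 386.24 · e^0.189000 = 386.24 × 1.208041 = $466.5938
Market $473.52 > fair $466.5938: forward overpriced → cash-and-carry (buy spot, short the forward).
At maturity, profit = |F_mkt − F*| = |473.52 − 466.5938| = $6.93 per share

$6.93 per share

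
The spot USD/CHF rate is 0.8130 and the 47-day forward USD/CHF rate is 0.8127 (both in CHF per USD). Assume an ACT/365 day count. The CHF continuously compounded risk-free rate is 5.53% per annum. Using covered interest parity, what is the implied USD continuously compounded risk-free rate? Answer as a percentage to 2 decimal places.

F = S·e^((r_CHF − r_USD)T) ⇒ r_USD = r_CHF − ln(F/S)/T
ln(0.8127/0.8130) = -0.000369; /(47/365) = -0.002866
r_USD = 0.0553 + 0.002866 = 0.058166
r_USD = 5.82%

5.82%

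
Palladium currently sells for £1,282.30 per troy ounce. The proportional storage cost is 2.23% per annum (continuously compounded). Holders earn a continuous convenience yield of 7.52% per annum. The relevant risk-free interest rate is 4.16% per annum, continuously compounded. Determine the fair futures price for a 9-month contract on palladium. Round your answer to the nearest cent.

£1,271.48 per troy ounce

Net carry = r + u − y = 0.0416 + 0.0223 − 0.0752 = -0.0113
F = S·e^((r+u−y)T) = 1282.30 · e^(-0.0113 × 9/12) = 1282.30 · e^-0.00847500
= 1282.30 × 0.99156081 = £1,271.48 per troy ounce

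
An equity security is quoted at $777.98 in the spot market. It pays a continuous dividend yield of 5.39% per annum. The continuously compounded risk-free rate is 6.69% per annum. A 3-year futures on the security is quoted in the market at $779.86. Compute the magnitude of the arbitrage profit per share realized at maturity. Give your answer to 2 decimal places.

$29.06 per share

Fair futures: F* = S·e^(carry·T), with carry = (r − q) = 0.0669 − 0.0539 = 0.0130
F* = 777.98 · e^(0.0130 × 3) = 777.98 · e^0.039000 = 777.98 × 1.039770 = $808.9203
Market $779.86 < fair $808.9203: forward underpriced → reverse cash-and-carry (short spot, go long the forward).
At maturity, profit = |F_mkt − F*| = |779.86 − 808.9203| = $29.06 per share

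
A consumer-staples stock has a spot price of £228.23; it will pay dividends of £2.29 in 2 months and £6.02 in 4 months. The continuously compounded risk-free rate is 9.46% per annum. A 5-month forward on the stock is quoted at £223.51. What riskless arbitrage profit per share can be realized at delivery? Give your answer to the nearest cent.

£5.48 per share

PV(dividends) I = 2.29·e^(−0.0946·2/12) + 6.02·e^(−0.0946·4/12) = 8.0873
Fair forward F* = (S − I)·e^(rT) = (228.23 − 8.0873)·e^0.039417 = 220.1427 × 1.040204 = 228.9933
Market £223.51 < fair 228.9933: forward underpriced → reverse cash-and-carry (short the stock, invest proceeds at r, pay the dividends, go long the forward).
Profit at T = |F_mkt − F*| = |223.51 − 228.9933| = £5.48 per share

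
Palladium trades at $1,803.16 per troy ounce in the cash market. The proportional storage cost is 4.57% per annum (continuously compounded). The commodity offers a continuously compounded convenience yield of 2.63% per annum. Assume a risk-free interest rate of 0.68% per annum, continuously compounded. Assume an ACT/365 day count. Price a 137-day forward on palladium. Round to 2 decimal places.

$1,820.98 per troy ounce

Net carry = r + u − y = 0.0068 + 0.0457 − 0.0263 = 0.0262
F = S·e^((r+u−y)T) = 1803.16 · e^(0.0262 × 137/365) = 1803.16 · e^0.00983397
= 1803.16 × 1.00988248 = $1,820.98 per troy ounce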